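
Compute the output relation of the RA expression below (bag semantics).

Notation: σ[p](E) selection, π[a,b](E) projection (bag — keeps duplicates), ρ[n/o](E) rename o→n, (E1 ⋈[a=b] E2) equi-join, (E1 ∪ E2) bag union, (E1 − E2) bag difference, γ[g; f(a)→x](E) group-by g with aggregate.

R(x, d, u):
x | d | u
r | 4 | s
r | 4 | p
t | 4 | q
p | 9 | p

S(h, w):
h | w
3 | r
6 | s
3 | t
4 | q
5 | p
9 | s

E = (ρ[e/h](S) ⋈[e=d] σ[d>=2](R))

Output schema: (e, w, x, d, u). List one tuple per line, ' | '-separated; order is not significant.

Stepwise |·|:
  S → 6
  ρ[e/h](S) → 6
  R → 4
  σ[d>=2](R) → 4
  (ρ[e/h](S) ⋈[e=d] σ[d>=2](R)) → 4

== RESULT ==
e | w | x | d | u
4 | q | r | 4 | p
4 | q | r | 4 | s
4 | q | t | 4 | q
9 | s | p | 9 | p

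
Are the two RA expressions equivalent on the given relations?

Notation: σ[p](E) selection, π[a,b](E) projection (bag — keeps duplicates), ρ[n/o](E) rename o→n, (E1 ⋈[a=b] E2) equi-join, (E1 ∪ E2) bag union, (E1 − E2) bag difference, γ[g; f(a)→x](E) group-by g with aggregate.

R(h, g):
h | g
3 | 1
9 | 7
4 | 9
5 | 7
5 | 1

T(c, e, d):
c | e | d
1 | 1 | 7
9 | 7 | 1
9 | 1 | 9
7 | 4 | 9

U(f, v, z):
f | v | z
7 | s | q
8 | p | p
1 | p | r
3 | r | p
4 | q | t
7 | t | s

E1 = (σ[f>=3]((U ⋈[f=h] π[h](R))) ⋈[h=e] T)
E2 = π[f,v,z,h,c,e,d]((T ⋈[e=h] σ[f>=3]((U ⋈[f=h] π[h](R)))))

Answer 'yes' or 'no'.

E1 per-node cardinality:
  U → 6
  R → 5
  π[h](R) → 5
  (U ⋈[f=h] π[h](R)) → 2
  σ[f>=3]((U ⋈[f=h] π[h](R))) → 2
  T → 4
  (σ[f>=3]((U ⋈[f=h] π[h](R))) ⋈[h=e] T) → 1
E2 per-node cardinality:
  T → 4
  U → 6
  R → 5
  π[h](R) → 5
  (U ⋈[f=h] π[h](R)) → 2
  σ[f>=3]((U ⋈[f=h] π[h](R))) → 2
  (T ⋈[e=h] σ[f>=3]((U ⋈[f=h] π[h](R)))) → 1
  π[f,v,z,h,c,e,d]((T ⋈[e=h] σ[f>=3]((U ⋈[f=h] π[h](R))))) → 1

E1 and E2 produce the same multiset:
f | v | z | h | c | e | d
4 | q | t | 4 | 7 | 4 | 9

yes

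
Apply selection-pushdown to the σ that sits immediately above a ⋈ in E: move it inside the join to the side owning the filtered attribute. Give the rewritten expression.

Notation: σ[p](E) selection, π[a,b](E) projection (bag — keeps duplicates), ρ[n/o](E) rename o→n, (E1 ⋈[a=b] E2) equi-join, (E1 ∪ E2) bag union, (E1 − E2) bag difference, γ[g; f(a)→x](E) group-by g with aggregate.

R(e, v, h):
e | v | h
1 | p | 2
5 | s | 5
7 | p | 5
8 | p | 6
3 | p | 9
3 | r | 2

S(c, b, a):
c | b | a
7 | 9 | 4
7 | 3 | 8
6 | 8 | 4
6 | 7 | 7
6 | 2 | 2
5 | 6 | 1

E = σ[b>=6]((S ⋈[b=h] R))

σ filters on b, owned by the left side.
E' = (σ[b>=6](S) ⋈[b=h] R)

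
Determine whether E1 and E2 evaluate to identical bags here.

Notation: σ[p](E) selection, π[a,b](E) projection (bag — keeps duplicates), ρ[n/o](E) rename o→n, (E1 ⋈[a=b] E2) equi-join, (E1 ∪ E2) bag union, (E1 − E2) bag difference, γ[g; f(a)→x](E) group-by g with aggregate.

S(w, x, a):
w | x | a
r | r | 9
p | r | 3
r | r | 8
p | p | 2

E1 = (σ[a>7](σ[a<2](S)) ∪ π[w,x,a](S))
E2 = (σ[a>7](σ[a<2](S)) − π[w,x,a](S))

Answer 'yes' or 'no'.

E1 subexpression sizes:
  S → 4
  σ[a<2](S) → 0
  σ[a>7](σ[a<2](S)) → 0
  S → 4
  π[w,x,a](S) → 4
  (σ[a>7](σ[a<2](S)) ∪ π[w,x,a](S)) → 4
E2 subexpression sizes:
  S → 4
  σ[a<2](S) → 0
  σ[a>7](σ[a<2](S)) → 0
  S → 4
  π[w,x,a](S) → 4
  (σ[a>7](σ[a<2](S)) − π[w,x,a](S)) → 0

E1 result:
w | x | a
p | p | 2
p | r | 3
r | r | 8
r | r | 9
E2 result:
w | x | a
(0 rows)
Witness: ('r', 'r', 8) appears 1× in E1 but 0× in E2.

no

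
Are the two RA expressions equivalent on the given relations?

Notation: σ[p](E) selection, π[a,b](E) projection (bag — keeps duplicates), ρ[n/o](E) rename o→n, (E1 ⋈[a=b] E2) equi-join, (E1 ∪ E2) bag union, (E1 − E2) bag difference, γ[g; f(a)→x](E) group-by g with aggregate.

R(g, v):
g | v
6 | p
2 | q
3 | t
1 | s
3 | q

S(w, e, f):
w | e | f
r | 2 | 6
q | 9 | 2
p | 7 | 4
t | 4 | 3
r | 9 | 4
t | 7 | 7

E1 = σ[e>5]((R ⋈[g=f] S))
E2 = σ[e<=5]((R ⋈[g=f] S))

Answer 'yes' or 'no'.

E1 subexpression sizes:
  R → 5
  S → 6
  (R ⋈[g=f] S) → 4
  σ[e>5]((R ⋈[g=f] S)) → 1
E2 subexpression sizes:
  R → 5
  S → 6
  (R ⋈[g=f] S) → 4
  σ[e<=5]((R ⋈[g=f] S)) → 3

E1 result:
g | v | w | e | f
2 | q | q | 9 | 2
E2 result:
g | v | w | e | f
3 | q | t | 4 | 3
3 | t | t | 4 | 3
6 | p | r | 2 | 6
Witness: (3, 't', 't', 4, 3) appears 0× in E1 but 1× in E2.

no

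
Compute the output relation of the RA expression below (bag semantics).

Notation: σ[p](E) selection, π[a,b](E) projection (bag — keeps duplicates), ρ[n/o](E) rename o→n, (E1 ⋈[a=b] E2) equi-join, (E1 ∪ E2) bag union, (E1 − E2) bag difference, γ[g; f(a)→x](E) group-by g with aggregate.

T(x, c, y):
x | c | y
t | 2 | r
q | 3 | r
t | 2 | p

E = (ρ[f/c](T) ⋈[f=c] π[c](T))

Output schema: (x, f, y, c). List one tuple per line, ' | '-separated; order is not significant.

Stepwise |·|:
  T → 3
  ρ[f/c](T) → 3
  T → 3
  π[c](T) → 3
  (ρ[f/c](T) ⋈[f=c] π[c](T)) → 5

== RESULT ==
x | f | y | c
q | 3 | r | 3
t | 2 | p | 2
t | 2 | p | 2
t | 2 | r | 2
t | 2 | r | 2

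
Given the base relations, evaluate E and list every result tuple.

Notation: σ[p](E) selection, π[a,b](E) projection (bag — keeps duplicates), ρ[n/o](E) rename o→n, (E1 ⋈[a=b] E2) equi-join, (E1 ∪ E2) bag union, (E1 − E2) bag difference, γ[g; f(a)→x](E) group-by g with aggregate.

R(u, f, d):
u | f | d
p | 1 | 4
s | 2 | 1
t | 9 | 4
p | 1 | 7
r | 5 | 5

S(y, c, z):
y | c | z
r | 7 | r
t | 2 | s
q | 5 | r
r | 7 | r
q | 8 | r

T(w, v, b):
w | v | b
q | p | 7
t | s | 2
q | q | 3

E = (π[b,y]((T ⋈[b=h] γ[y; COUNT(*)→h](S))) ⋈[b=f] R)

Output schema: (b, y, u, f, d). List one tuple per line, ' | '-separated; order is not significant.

Subexpression sizes:
  T → 3
  S → 5
  γ[y; COUNT(*)→h](S) → 3
  (T ⋈[b=h] γ[y; COUNT(*)→h](S)) → 2
  π[b,y]((T ⋈[b=h] γ[y; COUNT(*)→h](S))) → 2
  R → 5
  (π[b,y]((T ⋈[b=h] γ[y; COUNT(*)→h](S))) ⋈[b=f] R) → 2

== RESULT ==
b | y | u | f | d
2 | q | s | 2 | 1
2 | r | s | 2 | 1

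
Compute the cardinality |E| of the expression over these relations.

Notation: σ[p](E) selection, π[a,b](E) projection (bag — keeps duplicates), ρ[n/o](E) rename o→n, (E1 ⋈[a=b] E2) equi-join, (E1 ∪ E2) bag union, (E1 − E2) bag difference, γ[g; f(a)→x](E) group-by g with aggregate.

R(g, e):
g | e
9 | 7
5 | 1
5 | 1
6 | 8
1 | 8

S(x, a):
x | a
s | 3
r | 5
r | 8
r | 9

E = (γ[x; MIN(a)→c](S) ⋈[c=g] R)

Row counts bottom-up:
  S → 4
  γ[x; MIN(a)→c](S) → 2
  R → 5
  (γ[x; MIN(a)→c](S) ⋈[c=g] R) → 2

|E| = 2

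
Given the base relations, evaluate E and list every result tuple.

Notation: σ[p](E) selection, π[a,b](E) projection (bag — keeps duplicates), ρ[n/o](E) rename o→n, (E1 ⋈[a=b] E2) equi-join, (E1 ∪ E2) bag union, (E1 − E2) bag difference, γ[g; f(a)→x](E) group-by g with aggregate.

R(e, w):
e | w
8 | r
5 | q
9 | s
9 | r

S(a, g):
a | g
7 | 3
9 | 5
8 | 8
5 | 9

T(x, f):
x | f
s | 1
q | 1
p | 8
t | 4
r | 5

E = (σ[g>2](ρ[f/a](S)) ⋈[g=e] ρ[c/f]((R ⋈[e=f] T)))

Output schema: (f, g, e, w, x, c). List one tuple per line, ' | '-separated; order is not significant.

Per-node cardinality:
  S → 4
  ρ[f/a](S) → 4
  σ[g>2](ρ[f/a](S)) → 4
  R → 4
  T → 5
  (R ⋈[e=f] T) → 2
  ρ[c/f]((R ⋈[e=f] T)) → 2
  (σ[g>2](ρ[f/a](S)) ⋈[g=e] ρ[c/f]((R ⋈[e=f] T))) → 2

== RESULT ==
f | g | e | w | x | c
8 | 8 | 8 | r | p | 8
9 | 5 | 5 | q | r | 5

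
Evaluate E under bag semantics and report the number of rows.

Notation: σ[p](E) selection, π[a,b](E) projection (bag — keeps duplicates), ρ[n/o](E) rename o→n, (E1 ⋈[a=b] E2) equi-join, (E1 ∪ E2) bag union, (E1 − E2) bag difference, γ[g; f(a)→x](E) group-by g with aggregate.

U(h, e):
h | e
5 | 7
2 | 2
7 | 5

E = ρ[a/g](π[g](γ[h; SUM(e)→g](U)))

Subexpression sizes:
  U → 3
  γ[h; SUM(e)→g](U) → 3
  π[g](γ[h; SUM(e)→g](U)) → 3
  ρ[a/g](π[g](γ[h; SUM(e)→g](U))) → 3

|E| = 3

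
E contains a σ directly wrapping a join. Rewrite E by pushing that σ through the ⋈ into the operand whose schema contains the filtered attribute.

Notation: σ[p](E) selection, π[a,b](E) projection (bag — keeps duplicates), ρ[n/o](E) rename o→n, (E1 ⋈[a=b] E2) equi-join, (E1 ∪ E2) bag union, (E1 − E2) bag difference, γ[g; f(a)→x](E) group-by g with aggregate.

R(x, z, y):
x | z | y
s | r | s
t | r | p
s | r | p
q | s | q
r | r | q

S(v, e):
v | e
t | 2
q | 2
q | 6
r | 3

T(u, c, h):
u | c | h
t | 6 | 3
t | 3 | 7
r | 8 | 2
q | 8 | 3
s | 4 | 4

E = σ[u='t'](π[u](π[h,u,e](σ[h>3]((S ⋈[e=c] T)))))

σ filters on h, owned by the right side.
E' = σ[u='t'](π[u](π[h,u,e]((S ⋈[e=c] σ[h>3](T)))))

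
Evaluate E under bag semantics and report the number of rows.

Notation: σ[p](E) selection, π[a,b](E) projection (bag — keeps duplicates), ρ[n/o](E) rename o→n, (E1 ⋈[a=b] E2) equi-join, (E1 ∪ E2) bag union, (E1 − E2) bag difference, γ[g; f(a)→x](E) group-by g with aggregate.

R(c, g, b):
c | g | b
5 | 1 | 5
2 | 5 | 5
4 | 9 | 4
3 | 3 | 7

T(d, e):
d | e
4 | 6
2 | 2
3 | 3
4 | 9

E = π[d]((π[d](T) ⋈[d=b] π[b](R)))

Per-node cardinality:
  T → 4
  π[d](T) → 4
  R → 4
  π[b](R) → 4
  (π[d](T) ⋈[d=b] π[b](R)) → 2
  π[d]((π[d](T) ⋈[d=b] π[b](R))) → 2

|E| = 2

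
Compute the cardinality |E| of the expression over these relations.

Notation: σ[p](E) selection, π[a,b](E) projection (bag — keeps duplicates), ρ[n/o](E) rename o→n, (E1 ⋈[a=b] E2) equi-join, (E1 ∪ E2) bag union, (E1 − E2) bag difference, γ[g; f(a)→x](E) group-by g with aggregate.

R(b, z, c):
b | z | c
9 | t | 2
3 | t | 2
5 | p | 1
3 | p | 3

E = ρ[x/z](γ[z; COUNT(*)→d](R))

Stepwise |·|:
  R → 4
  γ[z; COUNT(*)→d](R) → 2
  ρ[x/z](γ[z; COUNT(*)→d](R)) → 2

|E| = 2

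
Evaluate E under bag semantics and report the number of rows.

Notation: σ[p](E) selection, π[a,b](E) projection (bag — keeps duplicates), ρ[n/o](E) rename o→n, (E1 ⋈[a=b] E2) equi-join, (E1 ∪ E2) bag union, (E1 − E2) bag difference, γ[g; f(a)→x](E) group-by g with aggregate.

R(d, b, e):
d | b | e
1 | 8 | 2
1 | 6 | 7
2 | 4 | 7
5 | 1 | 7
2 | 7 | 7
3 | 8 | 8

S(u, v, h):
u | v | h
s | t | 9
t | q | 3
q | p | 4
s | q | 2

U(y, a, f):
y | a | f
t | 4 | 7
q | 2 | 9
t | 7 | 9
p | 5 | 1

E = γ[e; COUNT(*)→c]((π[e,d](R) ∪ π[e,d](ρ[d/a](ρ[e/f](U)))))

Stepwise |·|:
  R → 6
  π[e,d](R) → 6
  U → 4
  ρ[e/f](U) → 4
  ρ[d/a](ρ[e/f](U)) → 4
  π[e,d](ρ[d/a](ρ[e/f](U))) → 4
  (π[e,d](R) ∪ π[e,d](ρ[d/a](ρ[e/f](U)))) → 10
  γ[e; COUNT(*)→c]((π[e,d](R) ∪ π[e,d](ρ[d/a](ρ[e/f](U))))) → 5

|E| = 5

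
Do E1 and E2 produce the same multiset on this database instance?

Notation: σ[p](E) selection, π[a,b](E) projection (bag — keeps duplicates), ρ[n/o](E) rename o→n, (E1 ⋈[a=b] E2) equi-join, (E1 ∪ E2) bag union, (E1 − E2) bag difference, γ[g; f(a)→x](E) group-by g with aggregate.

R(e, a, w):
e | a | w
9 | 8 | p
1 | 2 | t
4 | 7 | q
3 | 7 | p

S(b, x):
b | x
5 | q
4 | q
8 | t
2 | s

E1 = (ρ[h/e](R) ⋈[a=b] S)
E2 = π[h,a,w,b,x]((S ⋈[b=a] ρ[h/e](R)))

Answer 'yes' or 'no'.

E1 row counts bottom-up:
  R → 4
  ρ[h/e](R) → 4
  S → 4
  (ρ[h/e](R) ⋈[a=b] S) → 2
E2 row counts bottom-up:
  S → 4
  R → 4
  ρ[h/e](R) → 4
  (S ⋈[b=a] ρ[h/e](R)) → 2
  π[h,a,w,b,x]((S ⋈[b=a] ρ[h/e](R))) → 2

E1 and E2 produce the same multiset:
h | a | w | b | x
1 | 2 | t | 2 | s
9 | 8 | p | 8 | t

yes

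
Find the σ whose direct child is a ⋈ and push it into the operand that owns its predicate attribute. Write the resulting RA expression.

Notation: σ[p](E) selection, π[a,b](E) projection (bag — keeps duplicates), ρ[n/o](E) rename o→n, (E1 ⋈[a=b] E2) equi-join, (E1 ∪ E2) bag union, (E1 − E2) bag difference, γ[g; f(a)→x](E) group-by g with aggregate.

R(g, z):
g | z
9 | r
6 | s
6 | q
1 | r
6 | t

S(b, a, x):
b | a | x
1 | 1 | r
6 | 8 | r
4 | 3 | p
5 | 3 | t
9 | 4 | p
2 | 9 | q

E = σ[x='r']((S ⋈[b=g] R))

σ filters on x, owned by the left side.
E' = (σ[x='r'](S) ⋈[b=g] R)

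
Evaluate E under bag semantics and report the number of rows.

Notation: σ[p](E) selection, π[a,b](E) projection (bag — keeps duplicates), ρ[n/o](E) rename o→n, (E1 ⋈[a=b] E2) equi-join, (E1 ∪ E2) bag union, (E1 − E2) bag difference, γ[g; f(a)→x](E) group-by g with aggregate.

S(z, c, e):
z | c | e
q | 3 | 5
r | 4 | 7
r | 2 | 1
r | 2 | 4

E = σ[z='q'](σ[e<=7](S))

Subexpression sizes:
  S → 4
  σ[e<=7](S) → 4
  σ[z='q'](σ[e<=7](S)) → 1

|E| = 1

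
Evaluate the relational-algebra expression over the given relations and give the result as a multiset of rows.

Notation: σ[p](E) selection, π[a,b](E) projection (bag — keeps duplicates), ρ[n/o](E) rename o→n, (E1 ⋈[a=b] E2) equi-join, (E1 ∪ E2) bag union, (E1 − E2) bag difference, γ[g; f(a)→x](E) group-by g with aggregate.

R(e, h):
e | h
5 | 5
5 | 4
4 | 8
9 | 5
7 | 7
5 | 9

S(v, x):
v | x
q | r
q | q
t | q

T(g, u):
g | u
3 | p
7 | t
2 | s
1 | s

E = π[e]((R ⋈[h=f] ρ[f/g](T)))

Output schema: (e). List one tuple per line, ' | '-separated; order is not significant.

Row counts bottom-up:
  R → 6
  T → 4
  ρ[f/g](T) → 4
  (R ⋈[h=f] ρ[f/g](T)) → 1
  π[e]((R ⋈[h=f] ρ[f/g](T))) → 1

== RESULT ==
e
7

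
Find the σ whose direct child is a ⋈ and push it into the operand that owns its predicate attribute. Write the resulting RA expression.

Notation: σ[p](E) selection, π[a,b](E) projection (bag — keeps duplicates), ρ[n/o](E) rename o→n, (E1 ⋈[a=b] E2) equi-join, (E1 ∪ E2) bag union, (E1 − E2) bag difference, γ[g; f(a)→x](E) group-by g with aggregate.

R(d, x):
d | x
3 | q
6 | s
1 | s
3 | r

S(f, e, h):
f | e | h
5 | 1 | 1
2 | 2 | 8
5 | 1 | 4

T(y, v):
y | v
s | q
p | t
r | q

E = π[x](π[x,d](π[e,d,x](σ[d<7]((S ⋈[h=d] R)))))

σ filters on d, owned by the right side.
E' = π[x](π[x,d](π[e,d,x]((S ⋈[h=d] σ[d<7](R)))))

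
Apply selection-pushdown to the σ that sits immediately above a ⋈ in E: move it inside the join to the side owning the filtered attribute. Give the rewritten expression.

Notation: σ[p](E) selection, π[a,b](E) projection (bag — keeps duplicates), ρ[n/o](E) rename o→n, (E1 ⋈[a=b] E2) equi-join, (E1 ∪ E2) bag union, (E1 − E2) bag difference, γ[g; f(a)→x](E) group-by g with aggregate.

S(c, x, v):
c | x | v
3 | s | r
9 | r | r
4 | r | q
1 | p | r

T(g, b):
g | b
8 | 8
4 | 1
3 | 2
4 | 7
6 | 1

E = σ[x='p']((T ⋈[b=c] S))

σ filters on x, owned by the right side.
E' = (T ⋈[b=c] σ[x='p'](S))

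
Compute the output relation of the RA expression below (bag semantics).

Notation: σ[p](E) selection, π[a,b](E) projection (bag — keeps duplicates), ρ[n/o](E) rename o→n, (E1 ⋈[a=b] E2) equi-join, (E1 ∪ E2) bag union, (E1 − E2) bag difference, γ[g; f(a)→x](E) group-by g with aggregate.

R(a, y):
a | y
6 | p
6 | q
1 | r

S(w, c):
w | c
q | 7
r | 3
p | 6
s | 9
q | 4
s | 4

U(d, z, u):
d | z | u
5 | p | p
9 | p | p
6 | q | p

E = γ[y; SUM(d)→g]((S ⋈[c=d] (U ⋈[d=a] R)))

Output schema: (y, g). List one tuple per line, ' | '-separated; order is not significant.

Stepwise |·|:
  S → 6
  U → 3
  R → 3
  (U ⋈[d=a] R) → 2
  (S ⋈[c=d] (U ⋈[d=a] R)) → 2
  γ[y; SUM(d)→g]((S ⋈[c=d] (U ⋈[d=a] R))) → 2

== RESULT ==
y | g
p | 6
q | 6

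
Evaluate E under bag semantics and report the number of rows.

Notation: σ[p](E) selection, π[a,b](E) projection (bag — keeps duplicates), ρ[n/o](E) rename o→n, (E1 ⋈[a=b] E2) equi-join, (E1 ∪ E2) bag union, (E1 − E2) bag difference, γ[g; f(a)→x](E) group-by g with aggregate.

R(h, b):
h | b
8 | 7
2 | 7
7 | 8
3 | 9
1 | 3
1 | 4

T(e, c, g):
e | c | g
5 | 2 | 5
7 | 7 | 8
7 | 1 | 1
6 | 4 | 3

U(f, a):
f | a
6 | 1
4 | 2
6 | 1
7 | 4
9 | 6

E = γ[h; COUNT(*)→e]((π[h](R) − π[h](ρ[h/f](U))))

Per-node cardinality:
  R → 6
  π[h](R) → 6
  U → 5
  ρ[h/f](U) → 5
  π[h](ρ[h/f](U)) → 5
  (π[h](R) − π[h](ρ[h/f](U))) → 5
  γ[h; COUNT(*)→e]((π[h](R) − π[h](ρ[h/f](U)))) → 4

|E| = 4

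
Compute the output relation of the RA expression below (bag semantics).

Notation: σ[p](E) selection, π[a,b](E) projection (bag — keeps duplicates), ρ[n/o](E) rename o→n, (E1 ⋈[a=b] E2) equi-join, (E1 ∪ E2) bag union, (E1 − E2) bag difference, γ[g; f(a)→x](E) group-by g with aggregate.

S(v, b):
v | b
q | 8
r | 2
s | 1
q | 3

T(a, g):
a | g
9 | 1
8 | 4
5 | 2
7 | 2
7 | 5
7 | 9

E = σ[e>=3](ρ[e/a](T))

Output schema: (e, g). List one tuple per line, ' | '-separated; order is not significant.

Stepwise |·|:
  T → 6
  ρ[e/a](T) → 6
  σ[e>=3](ρ[e/a](T)) → 6

== RESULT ==
e | g
5 | 2
7 | 2
7 | 5
7 | 9
8 | 4
9 | 1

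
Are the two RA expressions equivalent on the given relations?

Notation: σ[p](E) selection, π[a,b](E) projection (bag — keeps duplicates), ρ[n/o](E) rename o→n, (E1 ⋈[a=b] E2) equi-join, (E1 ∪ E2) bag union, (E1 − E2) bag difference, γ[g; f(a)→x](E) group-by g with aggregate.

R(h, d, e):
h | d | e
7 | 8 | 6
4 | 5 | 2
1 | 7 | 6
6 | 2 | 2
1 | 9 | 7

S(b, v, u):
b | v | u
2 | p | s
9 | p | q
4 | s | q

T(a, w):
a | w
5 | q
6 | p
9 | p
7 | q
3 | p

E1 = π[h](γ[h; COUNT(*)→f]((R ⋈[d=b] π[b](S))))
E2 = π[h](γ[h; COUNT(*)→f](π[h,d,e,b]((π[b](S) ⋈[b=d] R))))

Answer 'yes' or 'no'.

E1 row counts bottom-up:
  R → 5
  S → 3
  π[b](S) → 3
  (R ⋈[d=b] π[b](S)) → 2
  γ[h; COUNT(*)→f]((R ⋈[d=b] π[b](S))) → 2
  π[h](γ[h; COUNT(*)→f]((R ⋈[d=b] π[b](S)))) → 2
E2 row counts bottom-up:
  S → 3
  π[b](S) → 3
  R → 5
  (π[b](S) ⋈[b=d] R) → 2
  π[h,d,e,b]((π[b](S) ⋈[b=d] R)) → 2
  γ[h; COUNT(*)→f](π[h,d,e,b]((π[b](S) ⋈[b=d] R))) → 2
  π[h](γ[h; COUNT(*)→f](π[h,d,e,b]((π[b](S) ⋈[b=d] R)))) → 2

E1 and E2 produce the same multiset:
h
1
6

yes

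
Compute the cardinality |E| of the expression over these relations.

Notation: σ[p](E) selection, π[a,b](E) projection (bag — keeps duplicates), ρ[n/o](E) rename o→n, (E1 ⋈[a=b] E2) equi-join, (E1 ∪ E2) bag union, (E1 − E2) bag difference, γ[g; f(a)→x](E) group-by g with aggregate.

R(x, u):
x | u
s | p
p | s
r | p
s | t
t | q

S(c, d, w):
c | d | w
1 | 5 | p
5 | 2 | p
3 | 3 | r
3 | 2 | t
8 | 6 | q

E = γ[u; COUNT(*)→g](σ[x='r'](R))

Row counts bottom-up:
  R → 5
  σ[x='r'](R) → 1
  γ[u; COUNT(*)→g](σ[x='r'](R)) → 1

|E| = 1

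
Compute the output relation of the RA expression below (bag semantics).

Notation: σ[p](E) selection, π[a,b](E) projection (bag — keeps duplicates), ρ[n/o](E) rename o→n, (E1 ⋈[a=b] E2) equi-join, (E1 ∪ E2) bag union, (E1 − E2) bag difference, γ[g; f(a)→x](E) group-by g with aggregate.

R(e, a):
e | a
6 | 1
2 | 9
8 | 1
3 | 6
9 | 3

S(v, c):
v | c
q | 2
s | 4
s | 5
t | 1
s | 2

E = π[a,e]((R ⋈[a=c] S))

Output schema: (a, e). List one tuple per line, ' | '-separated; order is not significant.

Subexpression sizes:
  R → 5
  S → 5
  (R ⋈[a=c] S) → 2
  π[a,e]((R ⋈[a=c] S)) → 2

== RESULT ==
a | e
1 | 6
1 | 8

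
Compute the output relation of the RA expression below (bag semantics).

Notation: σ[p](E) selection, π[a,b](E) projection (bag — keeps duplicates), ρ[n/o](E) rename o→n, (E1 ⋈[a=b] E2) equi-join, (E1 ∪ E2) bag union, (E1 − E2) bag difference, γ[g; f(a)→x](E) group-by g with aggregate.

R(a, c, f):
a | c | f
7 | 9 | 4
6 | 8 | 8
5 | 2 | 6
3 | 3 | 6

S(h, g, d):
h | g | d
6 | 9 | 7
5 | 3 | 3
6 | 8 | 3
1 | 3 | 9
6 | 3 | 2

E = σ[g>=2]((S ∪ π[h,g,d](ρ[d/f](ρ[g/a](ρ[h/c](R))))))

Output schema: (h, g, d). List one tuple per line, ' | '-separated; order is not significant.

Row counts bottom-up:
  S → 5
  R → 4
  ρ[h/c](R) → 4
  ρ[g/a](ρ[h/c](R)) → 4
  ρ[d/f](ρ[g/a](ρ[h/c](R))) → 4
  π[h,g,d](ρ[d/f](ρ[g/a](ρ[h/c](R)))) → 4
  (S ∪ π[h,g,d](ρ[d/f](ρ[g/a](ρ[h/c](R))))) → 9
  σ[g>=2]((S ∪ π[h,g,d](ρ[d/f](ρ[g/a](ρ[h/c](R)))))) → 9

== RESULT ==
h | g | d
1 | 3 | 9
2 | 5 | 6
3 | 3 | 6
5 | 3 | 3
6 | 3 | 2
6 | 8 | 3
6 | 9 | 7
8 | 6 | 8
9 | 7 | 4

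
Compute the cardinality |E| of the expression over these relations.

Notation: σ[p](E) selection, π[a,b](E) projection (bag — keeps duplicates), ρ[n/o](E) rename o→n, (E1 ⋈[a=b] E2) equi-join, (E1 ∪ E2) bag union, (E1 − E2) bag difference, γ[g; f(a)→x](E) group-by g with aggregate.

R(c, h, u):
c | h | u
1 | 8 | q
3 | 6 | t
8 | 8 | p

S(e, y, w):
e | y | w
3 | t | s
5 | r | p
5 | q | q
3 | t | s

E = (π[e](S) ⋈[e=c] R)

Stepwise |·|:
  S → 4
  π[e](S) → 4
  R → 3
  (π[e](S) ⋈[e=c] R) → 2

|E| = 2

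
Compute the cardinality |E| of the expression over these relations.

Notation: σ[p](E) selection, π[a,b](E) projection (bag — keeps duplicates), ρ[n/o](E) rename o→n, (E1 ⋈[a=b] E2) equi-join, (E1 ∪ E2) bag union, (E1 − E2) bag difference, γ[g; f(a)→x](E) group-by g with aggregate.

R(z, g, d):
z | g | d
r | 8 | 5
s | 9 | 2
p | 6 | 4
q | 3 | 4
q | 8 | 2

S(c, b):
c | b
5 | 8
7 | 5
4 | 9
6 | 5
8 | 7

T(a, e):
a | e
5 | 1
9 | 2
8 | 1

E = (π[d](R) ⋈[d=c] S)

Row counts bottom-up:
  R → 5
  π[d](R) → 5
  S → 5
  (π[d](R) ⋈[d=c] S) → 3

|E| = 3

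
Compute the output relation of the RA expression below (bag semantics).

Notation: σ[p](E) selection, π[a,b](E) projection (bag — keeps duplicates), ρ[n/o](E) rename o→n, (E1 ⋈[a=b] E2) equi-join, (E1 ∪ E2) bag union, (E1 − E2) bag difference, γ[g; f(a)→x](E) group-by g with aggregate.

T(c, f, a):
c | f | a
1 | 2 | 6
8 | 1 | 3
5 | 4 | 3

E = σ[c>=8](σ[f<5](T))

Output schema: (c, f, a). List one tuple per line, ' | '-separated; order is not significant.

Subexpression sizes:
  T → 3
  σ[f<5](T) → 3
  σ[c>=8](σ[f<5](T)) → 1

== RESULT ==
c | f | a
8 | 1 | 3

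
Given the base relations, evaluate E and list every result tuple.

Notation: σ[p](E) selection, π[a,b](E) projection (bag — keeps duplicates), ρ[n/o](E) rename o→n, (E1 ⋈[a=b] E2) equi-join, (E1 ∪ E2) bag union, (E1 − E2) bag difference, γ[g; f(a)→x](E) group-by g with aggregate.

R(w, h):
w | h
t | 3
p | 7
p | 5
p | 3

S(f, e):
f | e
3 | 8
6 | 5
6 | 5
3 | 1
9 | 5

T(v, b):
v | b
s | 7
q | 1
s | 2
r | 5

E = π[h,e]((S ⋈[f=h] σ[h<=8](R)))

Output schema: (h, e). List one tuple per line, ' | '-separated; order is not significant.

Per-node cardinality:
  S → 5
  R → 4
  σ[h<=8](R) → 4
  (S ⋈[f=h] σ[h<=8](R)) → 4
  π[h,e]((S ⋈[f=h] σ[h<=8](R))) → 4

== RESULT ==
h | e
3 | 1
3 | 1
3 | 8
3 | 8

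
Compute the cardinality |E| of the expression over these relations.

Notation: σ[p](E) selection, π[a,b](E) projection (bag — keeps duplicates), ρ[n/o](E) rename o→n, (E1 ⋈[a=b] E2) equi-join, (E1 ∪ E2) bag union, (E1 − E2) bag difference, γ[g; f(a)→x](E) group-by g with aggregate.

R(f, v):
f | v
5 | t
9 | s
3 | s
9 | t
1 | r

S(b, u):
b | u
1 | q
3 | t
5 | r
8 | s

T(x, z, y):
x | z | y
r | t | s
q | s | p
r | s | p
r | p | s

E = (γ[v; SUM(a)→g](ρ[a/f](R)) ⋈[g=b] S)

Row counts bottom-up:
  R → 5
  ρ[a/f](R) → 5
  γ[v; SUM(a)→g](ρ[a/f](R)) → 3
  S → 4
  (γ[v; SUM(a)→g](ρ[a/f](R)) ⋈[g=b] S) → 1

|E| = 1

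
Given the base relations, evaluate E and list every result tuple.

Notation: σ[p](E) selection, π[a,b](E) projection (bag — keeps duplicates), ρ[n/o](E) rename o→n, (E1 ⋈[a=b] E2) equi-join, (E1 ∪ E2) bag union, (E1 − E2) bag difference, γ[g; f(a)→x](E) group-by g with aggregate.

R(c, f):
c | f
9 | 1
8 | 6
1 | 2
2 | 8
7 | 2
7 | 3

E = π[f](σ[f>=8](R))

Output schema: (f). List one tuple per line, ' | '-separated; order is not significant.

Stepwise |·|:
  R → 6
  σ[f>=8](R) → 1
  π[f](σ[f>=8](R)) → 1

== RESULT ==
f
8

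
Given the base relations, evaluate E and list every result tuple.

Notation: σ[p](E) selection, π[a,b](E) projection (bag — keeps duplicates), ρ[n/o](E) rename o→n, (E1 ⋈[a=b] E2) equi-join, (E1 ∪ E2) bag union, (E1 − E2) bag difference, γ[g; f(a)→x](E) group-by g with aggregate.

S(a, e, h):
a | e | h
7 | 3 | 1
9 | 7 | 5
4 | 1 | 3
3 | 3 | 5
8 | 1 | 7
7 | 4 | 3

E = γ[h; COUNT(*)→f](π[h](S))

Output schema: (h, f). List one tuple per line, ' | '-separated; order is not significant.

Row counts bottom-up:
  S → 6
  π[h](S) → 6
  γ[h; COUNT(*)→f](π[h](S)) → 4

== RESULT ==
h | f
1 | 1
3 | 2
5 | 2
7 | 1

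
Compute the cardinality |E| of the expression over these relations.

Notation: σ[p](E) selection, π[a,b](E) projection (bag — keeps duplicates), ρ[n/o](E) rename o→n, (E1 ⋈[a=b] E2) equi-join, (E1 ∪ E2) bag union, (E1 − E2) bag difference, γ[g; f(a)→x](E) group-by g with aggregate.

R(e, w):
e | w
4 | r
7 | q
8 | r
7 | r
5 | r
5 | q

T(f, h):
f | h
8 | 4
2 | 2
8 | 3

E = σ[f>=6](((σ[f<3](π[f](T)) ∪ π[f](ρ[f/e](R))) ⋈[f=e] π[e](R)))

Row counts bottom-up:
  T → 3
  π[f](T) → 3
  σ[f<3](π[f](T)) → 1
  R → 6
  ρ[f/e](R) → 6
  π[f](ρ[f/e](R)) → 6
  (σ[f<3](π[f](T)) ∪ π[f](ρ[f/e](R))) → 7
  R → 6
  π[e](R) → 6
  ((σ[f<3](π[f](T)) ∪ π[f](ρ[f/e](R))) ⋈[f=e] π[e](R)) → 10
  σ[f>=6](((σ[f<3](π[f](T)) ∪ π[f](ρ[f/e](R))) ⋈[f=e] π[e](R))) → 5

|E| = 5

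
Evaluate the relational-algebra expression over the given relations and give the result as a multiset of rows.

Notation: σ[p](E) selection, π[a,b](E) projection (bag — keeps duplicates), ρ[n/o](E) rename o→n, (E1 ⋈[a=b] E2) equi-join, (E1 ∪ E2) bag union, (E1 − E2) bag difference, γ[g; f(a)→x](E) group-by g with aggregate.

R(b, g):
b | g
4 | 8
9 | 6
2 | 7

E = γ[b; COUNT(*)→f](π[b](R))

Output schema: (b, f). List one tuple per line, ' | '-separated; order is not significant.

Per-node cardinality:
  R → 3
  π[b](R) → 3
  γ[b; COUNT(*)→f](π[b](R)) → 3

== RESULT ==
b | f
2 | 1
4 | 1
9 | 1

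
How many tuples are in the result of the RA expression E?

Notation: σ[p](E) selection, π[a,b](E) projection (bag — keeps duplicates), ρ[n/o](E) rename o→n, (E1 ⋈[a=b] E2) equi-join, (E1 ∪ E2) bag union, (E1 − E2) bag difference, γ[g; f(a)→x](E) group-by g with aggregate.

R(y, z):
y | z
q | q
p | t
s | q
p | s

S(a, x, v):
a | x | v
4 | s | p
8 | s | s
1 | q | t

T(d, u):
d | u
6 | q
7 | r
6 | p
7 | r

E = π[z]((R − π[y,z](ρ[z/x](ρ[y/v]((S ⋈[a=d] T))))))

Stepwise |·|:
  R → 4
  S → 3
  T → 4
  (S ⋈[a=d] T) → 0
  ρ[y/v]((S ⋈[a=d] T)) → 0
  ρ[z/x](ρ[y/v]((S ⋈[a=d] T))) → 0
  π[y,z](ρ[z/x](ρ[y/v]((S ⋈[a=d] T)))) → 0
  (R − π[y,z](ρ[z/x](ρ[y/v]((S ⋈[a=d] T))))) → 4
  π[z]((R − π[y,z](ρ[z/x](ρ[y/v]((S ⋈[a=d] T)))))) → 4

|E| = 4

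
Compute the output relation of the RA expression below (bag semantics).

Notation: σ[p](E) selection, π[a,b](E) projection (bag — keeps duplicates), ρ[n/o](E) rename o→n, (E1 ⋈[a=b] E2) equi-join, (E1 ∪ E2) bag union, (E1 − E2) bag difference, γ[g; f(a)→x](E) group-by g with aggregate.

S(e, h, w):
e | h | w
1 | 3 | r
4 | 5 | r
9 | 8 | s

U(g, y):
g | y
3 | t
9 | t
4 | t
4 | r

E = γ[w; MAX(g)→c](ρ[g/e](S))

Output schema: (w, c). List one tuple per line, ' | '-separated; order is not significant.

Per-node cardinality:
  S → 3
  ρ[g/e](S) → 3
  γ[w; MAX(g)→c](ρ[g/e](S)) → 2

== RESULT ==
w | c
r | 4
s | 9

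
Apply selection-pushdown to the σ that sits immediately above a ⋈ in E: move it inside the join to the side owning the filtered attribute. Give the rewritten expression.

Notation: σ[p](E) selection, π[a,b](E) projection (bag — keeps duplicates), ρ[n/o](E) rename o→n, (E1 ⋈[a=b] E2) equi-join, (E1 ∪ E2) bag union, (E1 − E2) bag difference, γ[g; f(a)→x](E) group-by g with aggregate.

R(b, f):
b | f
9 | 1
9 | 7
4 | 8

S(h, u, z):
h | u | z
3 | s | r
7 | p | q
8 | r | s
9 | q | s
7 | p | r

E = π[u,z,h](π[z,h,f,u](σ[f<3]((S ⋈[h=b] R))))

σ filters on f, owned by the right side.
E' = π[u,z,h](π[z,h,f,u]((S ⋈[h=b] σ[f<3](R))))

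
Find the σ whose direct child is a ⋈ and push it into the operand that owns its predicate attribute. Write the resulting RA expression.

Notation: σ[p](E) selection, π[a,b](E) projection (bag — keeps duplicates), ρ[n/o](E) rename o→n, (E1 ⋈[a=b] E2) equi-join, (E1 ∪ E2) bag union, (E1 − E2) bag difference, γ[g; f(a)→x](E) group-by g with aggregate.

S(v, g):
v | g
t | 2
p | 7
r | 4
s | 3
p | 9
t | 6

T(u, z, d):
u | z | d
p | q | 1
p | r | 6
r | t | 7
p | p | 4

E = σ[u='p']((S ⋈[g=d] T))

σ filters on u, owned by the right side.
E' = (S ⋈[g=d] σ[u='p'](T))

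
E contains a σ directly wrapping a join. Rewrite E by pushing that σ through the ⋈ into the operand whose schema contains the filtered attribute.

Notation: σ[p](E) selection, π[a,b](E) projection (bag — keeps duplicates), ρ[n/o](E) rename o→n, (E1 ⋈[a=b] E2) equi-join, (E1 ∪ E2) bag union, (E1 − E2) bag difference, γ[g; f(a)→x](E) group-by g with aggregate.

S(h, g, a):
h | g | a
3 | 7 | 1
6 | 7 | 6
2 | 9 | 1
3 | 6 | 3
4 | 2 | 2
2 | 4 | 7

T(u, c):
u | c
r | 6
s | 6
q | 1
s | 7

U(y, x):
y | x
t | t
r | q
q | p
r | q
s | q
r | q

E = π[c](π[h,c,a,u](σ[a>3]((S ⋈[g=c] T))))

σ filters on a, owned by the left side.
E' = π[c](π[h,c,a,u]((σ[a>3](S) ⋈[g=c] T)))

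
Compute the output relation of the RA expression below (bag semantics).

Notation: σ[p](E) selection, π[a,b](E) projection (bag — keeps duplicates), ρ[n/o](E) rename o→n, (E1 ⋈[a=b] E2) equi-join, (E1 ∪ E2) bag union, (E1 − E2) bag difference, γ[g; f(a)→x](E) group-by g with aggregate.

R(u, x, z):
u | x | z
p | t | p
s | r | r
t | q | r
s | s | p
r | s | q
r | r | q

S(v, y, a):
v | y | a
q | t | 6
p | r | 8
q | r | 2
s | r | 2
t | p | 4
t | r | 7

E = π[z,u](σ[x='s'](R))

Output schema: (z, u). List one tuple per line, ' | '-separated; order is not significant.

Per-node cardinality:
  R → 6
  σ[x='s'](R) → 2
  π[z,u](σ[x='s'](R)) → 2

== RESULT ==
z | u
p | s
q | r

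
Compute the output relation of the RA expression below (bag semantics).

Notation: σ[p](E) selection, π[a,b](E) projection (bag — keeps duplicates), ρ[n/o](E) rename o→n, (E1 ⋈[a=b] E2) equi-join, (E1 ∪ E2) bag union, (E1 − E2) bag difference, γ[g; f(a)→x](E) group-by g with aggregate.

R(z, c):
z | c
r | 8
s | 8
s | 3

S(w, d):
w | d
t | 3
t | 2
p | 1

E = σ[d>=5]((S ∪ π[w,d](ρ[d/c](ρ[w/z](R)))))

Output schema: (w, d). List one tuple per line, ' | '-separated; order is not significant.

Subexpression sizes:
  S → 3
  R → 3
  ρ[w/z](R) → 3
  ρ[d/c](ρ[w/z](R)) → 3
  π[w,d](ρ[d/c](ρ[w/z](R))) → 3
  (S ∪ π[w,d](ρ[d/c](ρ[w/z](R)))) → 6
  σ[d>=5]((S ∪ π[w,d](ρ[d/c](ρ[w/z](R))))) → 2

== RESULT ==
w | d
r | 8
s | 8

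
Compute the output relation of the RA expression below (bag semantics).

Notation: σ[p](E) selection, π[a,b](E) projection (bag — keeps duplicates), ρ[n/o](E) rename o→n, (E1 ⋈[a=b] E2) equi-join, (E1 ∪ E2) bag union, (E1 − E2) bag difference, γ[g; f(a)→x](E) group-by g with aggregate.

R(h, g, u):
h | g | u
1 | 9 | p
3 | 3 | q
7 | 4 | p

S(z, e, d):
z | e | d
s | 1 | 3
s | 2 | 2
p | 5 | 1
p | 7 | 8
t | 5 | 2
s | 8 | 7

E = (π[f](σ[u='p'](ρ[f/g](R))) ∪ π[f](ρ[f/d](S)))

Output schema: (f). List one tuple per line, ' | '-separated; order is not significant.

Subexpression sizes:
  R → 3
  ρ[f/g](R) → 3
  σ[u='p'](ρ[f/g](R)) → 2
  π[f](σ[u='p'](ρ[f/g](R))) → 2
  S → 6
  ρ[f/d](S) → 6
  π[f](ρ[f/d](S)) → 6
  (π[f](σ[u='p'](ρ[f/g](R))) ∪ π[f](ρ[f/d](S))) → 8

== RESULT ==
f
1
2
2
3
4
7
8
9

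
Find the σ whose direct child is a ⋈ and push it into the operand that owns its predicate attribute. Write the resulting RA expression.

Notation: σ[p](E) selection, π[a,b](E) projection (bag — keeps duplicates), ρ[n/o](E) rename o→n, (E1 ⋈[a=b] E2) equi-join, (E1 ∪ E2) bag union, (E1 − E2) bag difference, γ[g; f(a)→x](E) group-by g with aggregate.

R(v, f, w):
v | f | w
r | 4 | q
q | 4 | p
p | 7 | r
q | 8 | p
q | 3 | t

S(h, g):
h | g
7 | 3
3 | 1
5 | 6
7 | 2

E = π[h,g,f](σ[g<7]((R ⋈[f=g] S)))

σ filters on g, owned by the right side.
E' = π[h,g,f]((R ⋈[f=g] σ[g<7](S)))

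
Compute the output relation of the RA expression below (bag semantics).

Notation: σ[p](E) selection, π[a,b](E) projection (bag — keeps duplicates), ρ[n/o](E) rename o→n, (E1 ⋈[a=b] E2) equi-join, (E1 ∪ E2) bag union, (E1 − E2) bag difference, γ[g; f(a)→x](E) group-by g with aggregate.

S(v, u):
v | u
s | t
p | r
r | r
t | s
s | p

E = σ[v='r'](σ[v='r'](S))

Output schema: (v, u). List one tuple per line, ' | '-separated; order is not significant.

Per-node cardinality:
  S → 5
  σ[v='r'](S) → 1
  σ[v='r'](σ[v='r'](S)) → 1

== RESULT ==
v | u
r | r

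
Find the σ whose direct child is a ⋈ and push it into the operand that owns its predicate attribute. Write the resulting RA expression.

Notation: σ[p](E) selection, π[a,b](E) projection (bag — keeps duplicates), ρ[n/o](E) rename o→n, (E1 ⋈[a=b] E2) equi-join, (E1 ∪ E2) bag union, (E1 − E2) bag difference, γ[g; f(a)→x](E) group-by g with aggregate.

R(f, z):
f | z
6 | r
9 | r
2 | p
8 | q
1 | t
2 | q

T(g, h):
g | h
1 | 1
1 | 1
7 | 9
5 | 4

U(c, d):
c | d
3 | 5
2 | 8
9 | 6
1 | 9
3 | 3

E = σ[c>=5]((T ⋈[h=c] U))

σ filters on c, owned by the right side.
E' = (T ⋈[h=c] σ[c>=5](U))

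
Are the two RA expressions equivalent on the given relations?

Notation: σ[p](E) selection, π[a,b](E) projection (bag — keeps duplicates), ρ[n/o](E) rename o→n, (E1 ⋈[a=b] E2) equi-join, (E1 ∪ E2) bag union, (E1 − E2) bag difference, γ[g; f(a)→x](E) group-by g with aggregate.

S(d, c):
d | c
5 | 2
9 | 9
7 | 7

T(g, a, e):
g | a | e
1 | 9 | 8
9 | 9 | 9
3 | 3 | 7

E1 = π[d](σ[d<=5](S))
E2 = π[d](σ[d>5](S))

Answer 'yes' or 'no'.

E1 stepwise |·|:
  S → 3
  σ[d<=5](S) → 1
  π[d](σ[d<=5](S)) → 1
E2 stepwise |·|:
  S → 3
  σ[d>5](S) → 2
  π[d](σ[d>5](S)) → 2

E1 result:
d
5
E2 result:
d
7
9
Witness: (7,) appears 0× in E1 but 1× in E2.

no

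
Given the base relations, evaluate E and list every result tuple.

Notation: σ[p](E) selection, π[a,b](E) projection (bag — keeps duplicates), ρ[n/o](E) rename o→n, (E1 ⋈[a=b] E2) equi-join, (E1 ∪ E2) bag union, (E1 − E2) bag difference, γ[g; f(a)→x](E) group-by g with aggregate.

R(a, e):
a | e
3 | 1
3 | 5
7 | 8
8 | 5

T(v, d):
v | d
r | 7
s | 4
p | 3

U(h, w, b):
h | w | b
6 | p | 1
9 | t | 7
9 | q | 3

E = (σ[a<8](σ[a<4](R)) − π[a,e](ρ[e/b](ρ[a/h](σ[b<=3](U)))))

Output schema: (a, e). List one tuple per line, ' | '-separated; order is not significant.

Stepwise |·|:
  R → 4
  σ[a<4](R) → 2
  σ[a<8](σ[a<4](R)) → 2
  U → 3
  σ[b<=3](U) → 2
  ρ[a/h](σ[b<=3](U)) → 2
  ρ[e/b](ρ[a/h](σ[b<=3](U))) → 2
  π[a,e](ρ[e/b](ρ[a/h](σ[b<=3](U)))) → 2
  (σ[a<8](σ[a<4](R)) − π[a,e](ρ[e/b](ρ[a/h](σ[b<=3](U))))) → 2

== RESULT ==
a | e
3 | 1
3 | 5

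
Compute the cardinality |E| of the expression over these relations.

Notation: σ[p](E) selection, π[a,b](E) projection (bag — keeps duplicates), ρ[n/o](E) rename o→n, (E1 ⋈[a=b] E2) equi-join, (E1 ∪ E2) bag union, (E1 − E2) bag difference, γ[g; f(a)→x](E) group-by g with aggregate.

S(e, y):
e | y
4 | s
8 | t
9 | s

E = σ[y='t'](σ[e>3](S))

Stepwise |·|:
  S → 3
  σ[e>3](S) → 3
  σ[y='t'](σ[e>3](S)) → 1

|E| = 1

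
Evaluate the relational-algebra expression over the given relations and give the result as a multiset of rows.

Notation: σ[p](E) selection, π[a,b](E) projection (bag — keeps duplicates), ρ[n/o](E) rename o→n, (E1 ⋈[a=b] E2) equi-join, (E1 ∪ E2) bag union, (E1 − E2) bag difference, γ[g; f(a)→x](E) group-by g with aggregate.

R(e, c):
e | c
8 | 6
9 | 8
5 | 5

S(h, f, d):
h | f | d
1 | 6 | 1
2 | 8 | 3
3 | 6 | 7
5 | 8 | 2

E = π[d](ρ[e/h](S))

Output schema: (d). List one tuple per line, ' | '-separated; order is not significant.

Per-node cardinality:
  S → 4
  ρ[e/h](S) → 4
  π[d](ρ[e/h](S)) → 4

== RESULT ==
d
1
2
3
7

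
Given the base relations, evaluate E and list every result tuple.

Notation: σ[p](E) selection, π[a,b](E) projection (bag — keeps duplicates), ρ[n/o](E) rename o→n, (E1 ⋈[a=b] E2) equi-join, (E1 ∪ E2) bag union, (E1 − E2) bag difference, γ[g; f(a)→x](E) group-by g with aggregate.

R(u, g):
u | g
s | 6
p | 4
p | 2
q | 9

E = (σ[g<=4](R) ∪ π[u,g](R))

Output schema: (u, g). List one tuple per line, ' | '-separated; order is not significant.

Row counts bottom-up:
  R → 4
  σ[g<=4](R) → 2
  R → 4
  π[u,g](R) → 4
  (σ[g<=4](R) ∪ π[u,g](R)) → 6

== RESULT ==
u | g
p | 2
p | 2
p | 4
p | 4
q | 9
s | 6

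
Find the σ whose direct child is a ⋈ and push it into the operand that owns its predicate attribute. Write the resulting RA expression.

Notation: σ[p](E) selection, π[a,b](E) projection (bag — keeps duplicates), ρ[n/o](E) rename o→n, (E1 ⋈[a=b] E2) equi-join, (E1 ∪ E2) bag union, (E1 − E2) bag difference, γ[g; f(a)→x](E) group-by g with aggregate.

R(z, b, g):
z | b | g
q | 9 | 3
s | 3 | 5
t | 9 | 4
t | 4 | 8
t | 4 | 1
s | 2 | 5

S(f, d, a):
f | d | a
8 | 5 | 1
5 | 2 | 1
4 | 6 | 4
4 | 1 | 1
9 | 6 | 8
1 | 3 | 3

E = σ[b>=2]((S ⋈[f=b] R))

σ filters on b, owned by the right side.
E' = (S ⋈[f=b] σ[b>=2](R))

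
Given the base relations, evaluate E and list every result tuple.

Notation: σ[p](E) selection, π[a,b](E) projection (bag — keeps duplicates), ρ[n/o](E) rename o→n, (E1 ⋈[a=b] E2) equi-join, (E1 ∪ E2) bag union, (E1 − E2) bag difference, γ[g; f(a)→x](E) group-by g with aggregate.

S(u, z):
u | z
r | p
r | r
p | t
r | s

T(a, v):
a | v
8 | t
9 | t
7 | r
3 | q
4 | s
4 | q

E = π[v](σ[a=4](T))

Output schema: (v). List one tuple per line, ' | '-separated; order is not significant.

Subexpression sizes:
  T → 6
  σ[a=4](T) → 2
  π[v](σ[a=4](T)) → 2

== RESULT ==
v
q
s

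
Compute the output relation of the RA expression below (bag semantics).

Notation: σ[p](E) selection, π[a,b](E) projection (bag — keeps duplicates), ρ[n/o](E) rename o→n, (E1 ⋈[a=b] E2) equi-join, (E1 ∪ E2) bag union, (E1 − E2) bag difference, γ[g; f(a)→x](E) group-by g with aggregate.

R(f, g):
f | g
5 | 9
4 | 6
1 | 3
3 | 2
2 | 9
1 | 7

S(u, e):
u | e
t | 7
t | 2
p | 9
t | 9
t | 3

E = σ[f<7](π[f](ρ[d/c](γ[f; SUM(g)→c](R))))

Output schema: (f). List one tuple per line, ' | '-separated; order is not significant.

Per-node cardinality:
  R → 6
  γ[f; SUM(g)→c](R) → 5
  ρ[d/c](γ[f; SUM(g)→c](R)) → 5
  π[f](ρ[d/c](γ[f; SUM(g)→c](R))) → 5
  σ[f<7](π[f](ρ[d/c](γ[f; SUM(g)→c](R)))) → 5

== RESULT ==
f
1
2
3
4
5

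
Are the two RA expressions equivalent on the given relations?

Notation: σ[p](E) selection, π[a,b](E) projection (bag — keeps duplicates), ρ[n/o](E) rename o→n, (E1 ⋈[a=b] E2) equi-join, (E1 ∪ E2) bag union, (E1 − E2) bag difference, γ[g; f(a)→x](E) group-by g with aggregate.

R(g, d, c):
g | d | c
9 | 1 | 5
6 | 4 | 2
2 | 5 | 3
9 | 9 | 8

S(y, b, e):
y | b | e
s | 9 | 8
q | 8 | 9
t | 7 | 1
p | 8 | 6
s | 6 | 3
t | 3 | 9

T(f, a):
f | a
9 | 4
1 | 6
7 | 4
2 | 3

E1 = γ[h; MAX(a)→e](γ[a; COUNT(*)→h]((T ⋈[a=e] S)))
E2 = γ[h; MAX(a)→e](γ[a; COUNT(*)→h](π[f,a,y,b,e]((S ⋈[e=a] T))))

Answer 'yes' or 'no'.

E1 row counts bottom-up:
  T → 4
  S → 6
  (T ⋈[a=e] S) → 2
  γ[a; COUNT(*)→h]((T ⋈[a=e] S)) → 2
  γ[h; MAX(a)→e](γ[a; COUNT(*)→h]((T ⋈[a=e] S))) → 1
E2 row counts bottom-up:
  S → 6
  T → 4
  (S ⋈[e=a] T) → 2
  π[f,a,y,b,e]((S ⋈[e=a] T)) → 2
  γ[a; COUNT(*)→h](π[f,a,y,b,e]((S ⋈[e=a] T))) → 2
  γ[h; MAX(a)→e](γ[a; COUNT(*)→h](π[f,a,y,b,e]((S ⋈[e=a] T)))) → 1

E1 and E2 produce the same multiset:
h | e
1 | 6

yes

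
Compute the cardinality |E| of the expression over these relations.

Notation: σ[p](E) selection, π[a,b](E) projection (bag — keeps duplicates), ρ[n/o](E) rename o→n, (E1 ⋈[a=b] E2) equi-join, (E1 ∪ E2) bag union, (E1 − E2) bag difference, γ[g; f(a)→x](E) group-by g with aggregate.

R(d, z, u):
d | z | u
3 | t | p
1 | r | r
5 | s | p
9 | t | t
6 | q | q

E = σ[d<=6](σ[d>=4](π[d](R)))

Stepwise |·|:
  R → 5
  π[d](R) → 5
  σ[d>=4](π[d](R)) → 3
  σ[d<=6](σ[d>=4](π[d](R))) → 2

|E| = 2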